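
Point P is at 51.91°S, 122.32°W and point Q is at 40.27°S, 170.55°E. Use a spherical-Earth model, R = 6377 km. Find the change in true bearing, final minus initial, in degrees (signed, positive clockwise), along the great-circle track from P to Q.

+51.3°

Initial bearing θ₁ = atan2(sin Δλ cos φ₂, cos φ₁ sin φ₂ − sin φ₁ cos φ₂ cos Δλ) = 256.76°
Final bearing θ₂ = (initial bearing from the destination back to the start) + 180° = 308.09°
Δθ = θ₂ − θ₁ = +51.3°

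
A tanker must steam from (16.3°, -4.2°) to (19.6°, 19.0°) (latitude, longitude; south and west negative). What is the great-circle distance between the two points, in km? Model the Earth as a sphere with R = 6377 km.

2482 km

cos σ = sin φ₁ sin φ₂ + cos φ₁ cos φ₂ cos Δλ
      = sin(16.30°)sin(19.60°) + cos(16.30°)cos(19.60°)cos(23.20°) = 0.9252
σ = 22.298° → d = Rσ = 6377·0.38917 = 2482 km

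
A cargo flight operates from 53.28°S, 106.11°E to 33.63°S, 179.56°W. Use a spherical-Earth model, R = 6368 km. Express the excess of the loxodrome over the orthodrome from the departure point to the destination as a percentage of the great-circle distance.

Great circle: σ = 0.9540 rad → d_gc = Rσ = 6075.3 km
Rhumb: Δφ = +0.3430, Δλ = +1.2973, Δψ = +0.4791, q = Δφ/Δψ = 0.7158 → d_rh = R√(Δφ²+q²Δλ²) = 6304.1 km
Excess = (6304.1 − 6075.3) / 6075.3 = 228.8 / 6075.3 = 3.77% ≈ 3.8%

3.8%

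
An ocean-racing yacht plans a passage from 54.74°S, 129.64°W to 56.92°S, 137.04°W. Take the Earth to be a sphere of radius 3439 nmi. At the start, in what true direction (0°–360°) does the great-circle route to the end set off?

239.3°

θ = atan2( sin Δλ·cos φ₂ ,  cos φ₁ sin φ₂ − sin φ₁ cos φ₂ cos Δλ )
  = atan2(-0.0703, -0.0418) = 239.29°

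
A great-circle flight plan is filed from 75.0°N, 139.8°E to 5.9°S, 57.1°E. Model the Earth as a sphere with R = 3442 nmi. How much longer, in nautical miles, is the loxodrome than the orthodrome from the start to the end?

Great circle: cos σ = sin φ₁ sin φ₂ + cos φ₁ cos φ₂ cos Δλ,  σ = 1.6374 rad → d_gc = 5636.0 nmi
Rhumb line: Δψ = -2.1307, q = Δφ/Δψ = 0.6627, d_rh = R√(Δφ²+q²Δλ²) = 5870.1 nmi
Excess = 5870.1 − 5636.0 = 234.1 ≈ 234 nmi

234 nmi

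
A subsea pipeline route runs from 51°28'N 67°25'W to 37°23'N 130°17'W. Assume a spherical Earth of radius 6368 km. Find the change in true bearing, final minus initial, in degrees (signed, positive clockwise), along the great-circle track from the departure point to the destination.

-46.6°

At departure: θ₁ = atan2(sin Δλ cos φ₂, cos φ₁ sin φ₂ − sin φ₁ cos φ₂ cos Δλ) = 277.63°
At arrival: θ₂ = atan2(sin Δλ cos φ₁, −cos φ₂ sin φ₁ + sin φ₂ cos φ₁ cos Δλ) = 230.99°
Δθ = θ₂ − θ₁ = -46.6°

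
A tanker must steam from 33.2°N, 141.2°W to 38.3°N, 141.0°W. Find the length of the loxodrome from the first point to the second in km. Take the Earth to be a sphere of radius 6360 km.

566 km

Δψ = ln[tan(π/4+φ₂/2)/tan(π/4+φ₁/2)] = +0.1098;  Δφ = +0.0890 rad,  Δλ = +0.0035 rad
q = Δφ/Δψ = 0.8110
d = R·√(Δφ² + q²Δλ²) = 6360·0.08906 = 566 km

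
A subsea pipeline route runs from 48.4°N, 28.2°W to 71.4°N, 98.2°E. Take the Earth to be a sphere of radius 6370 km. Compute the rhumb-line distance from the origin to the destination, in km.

Rhumb course C = atan2(Δλ, Δψ) with Δψ = ln[tan(π/4+φ₂/2)/tan(π/4+φ₁/2)] = +0.8414, Δλ = +2.2061 → C = 69.12°
d = R·|Δφ| / |cos C| = 6370·0.40143 / 0.35637 = 7175 km

7175 km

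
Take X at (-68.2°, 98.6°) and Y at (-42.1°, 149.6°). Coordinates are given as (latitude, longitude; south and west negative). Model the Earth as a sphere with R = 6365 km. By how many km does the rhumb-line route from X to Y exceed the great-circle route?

Great circle: cos σ = sin φ₁ sin φ₂ + cos φ₁ cos φ₂ cos Δλ,  σ = 0.6503 rad → d_gc = 4139.31 km
Rhumb line: Δψ = +0.8358, q = Δφ/Δψ = 0.5450, d_rh = R√(Δφ²+q²Δλ²) = 4235.84 km
Excess = 4235.84 − 4139.31 = 96.53 ≈ 97 km

97 km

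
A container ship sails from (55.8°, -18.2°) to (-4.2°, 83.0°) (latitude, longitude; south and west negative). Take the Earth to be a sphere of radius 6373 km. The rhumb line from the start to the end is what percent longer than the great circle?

Great circle: σ = 1.7411 rad → d_gc = Rσ = 11095.9 km
Rhumb: Δφ = -1.0472, Δλ = +1.7663, Δψ = -1.2522, q = Δφ/Δψ = 0.8363 → d_rh = R√(Δφ²+q²Δλ²) = 11539.3 km
Excess = (11539.3 − 11095.9) / 11095.9 = 443.4 / 11095.9 = 4.00% ≈ 4.0%

4.0%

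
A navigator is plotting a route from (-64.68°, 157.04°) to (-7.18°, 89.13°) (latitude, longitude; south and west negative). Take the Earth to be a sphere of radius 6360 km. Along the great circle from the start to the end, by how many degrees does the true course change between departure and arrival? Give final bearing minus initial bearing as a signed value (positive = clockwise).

At departure: θ₁ = atan2(sin Δλ cos φ₂, cos φ₁ sin φ₂ − sin φ₁ cos φ₂ cos Δλ) = 287.16°
At arrival: θ₂ = atan2(sin Δλ cos φ₁, −cos φ₂ sin φ₁ + sin φ₂ cos φ₁ cos Δλ) = 335.68°
Δθ = θ₂ − θ₁ = +48.5°

+48.5°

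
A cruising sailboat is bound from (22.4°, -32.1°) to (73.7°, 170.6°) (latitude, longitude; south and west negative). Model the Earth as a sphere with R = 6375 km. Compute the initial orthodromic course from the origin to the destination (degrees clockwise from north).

353.7°

θ = atan2( sin Δλ·cos φ₂ ,  cos φ₁ sin φ₂ − sin φ₁ cos φ₂ cos Δλ )
  = atan2(-0.1083, +0.9861) = 353.73°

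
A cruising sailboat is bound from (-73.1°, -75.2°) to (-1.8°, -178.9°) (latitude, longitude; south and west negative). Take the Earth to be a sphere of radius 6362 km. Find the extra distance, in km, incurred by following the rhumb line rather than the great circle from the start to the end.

763 km

Great circle: cos σ = sin φ₁ sin φ₂ + cos φ₁ cos φ₂ cos Δλ,  σ = 1.6096 rad → d_gc = 10240.1 km
Rhumb line: Δψ = +1.8754, q = Δφ/Δψ = 0.6636, d_rh = R√(Δφ²+q²Δλ²) = 11002.7 km
Excess = 11002.7 − 10240.1 = 762.6 ≈ 763 km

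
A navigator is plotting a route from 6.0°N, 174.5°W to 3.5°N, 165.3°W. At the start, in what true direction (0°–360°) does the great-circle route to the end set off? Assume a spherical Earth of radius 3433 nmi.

104.8°

θ = atan2( sin Δλ·cos φ₂ ,  cos φ₁ sin φ₂ − sin φ₁ cos φ₂ cos Δλ )
  = atan2(+0.1596, -0.0423) = 104.84°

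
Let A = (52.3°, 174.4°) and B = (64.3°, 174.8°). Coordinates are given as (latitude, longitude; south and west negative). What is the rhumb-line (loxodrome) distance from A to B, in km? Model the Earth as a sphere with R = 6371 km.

1335 km

Δψ = ln[tan(π/4+φ₂/2)/tan(π/4+φ₁/2)] = +0.4032;  Δφ = +0.2094 rad,  Δλ = +0.0070 rad
q = Δφ/Δψ = 0.5194
d = R·√(Δφ² + q²Δλ²) = 6371·0.20947 = 1335 km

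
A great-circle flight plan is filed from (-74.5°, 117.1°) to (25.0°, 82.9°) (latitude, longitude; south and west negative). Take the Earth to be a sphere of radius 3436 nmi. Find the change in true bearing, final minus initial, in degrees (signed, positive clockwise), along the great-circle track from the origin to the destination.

Initial bearing θ₁ = atan2(sin Δλ cos φ₂, cos φ₁ sin φ₂ − sin φ₁ cos φ₂ cos Δλ) = 328.62°
Final bearing θ₂ = (initial bearing from the destination back to the start) + 180° = 351.17°
Δθ = θ₂ − θ₁ = +22.5°

+22.5°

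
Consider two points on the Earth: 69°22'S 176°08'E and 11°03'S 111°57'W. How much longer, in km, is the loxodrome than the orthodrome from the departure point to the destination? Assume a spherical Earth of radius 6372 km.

Great circle: cos σ = sin φ₁ sin φ₂ + cos φ₁ cos φ₂ cos Δλ,  σ = 1.2800 rad → d_gc = 8156.1 km
Rhumb line: Δψ = +1.5095, q = Δφ/Δψ = 0.6743, d_rh = R√(Δφ²+q²Δλ²) = 8434.7 km
Excess = 8434.7 − 8156.1 = 278.6 ≈ 279 km

279 km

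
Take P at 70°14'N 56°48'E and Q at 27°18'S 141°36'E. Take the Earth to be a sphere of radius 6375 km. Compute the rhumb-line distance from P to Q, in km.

13002 km

Δψ = ln[tan(π/4+φ₂/2)/tan(π/4+φ₁/2)] = -2.2430;  Δφ = -1.7023 rad,  Δλ = +1.4800 rad
q = Δφ/Δψ = 0.7589
d = R·√(Δφ² + q²Δλ²) = 6375·2.03947 = 13002 km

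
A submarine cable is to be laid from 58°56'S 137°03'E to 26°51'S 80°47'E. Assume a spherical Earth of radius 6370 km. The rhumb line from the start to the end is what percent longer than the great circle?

2.1%

Great circle: σ = 0.8730 rad → d_gc = Rσ = 5560.9 km
Rhumb: Δφ = +0.5600, Δλ = -0.9820, Δψ = +0.7935, q = Δφ/Δψ = 0.7057 → d_rh = R√(Δφ²+q²Δλ²) = 5675.3 km
Excess = (5675.3 − 5560.9) / 5560.9 = 114.4 / 5560.9 = 2.06% ≈ 2.1%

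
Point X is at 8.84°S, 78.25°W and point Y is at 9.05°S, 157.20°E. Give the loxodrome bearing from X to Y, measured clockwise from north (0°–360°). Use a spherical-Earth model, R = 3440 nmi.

Meridional parts: M(φ₁)=-0.1549, M(φ₂)=-0.1586 → ΔM = -0.0037;  Δλ = -2.1738 rad
tan C = Δλ / ΔM = +585.8817 → C = 269.90°

269.9°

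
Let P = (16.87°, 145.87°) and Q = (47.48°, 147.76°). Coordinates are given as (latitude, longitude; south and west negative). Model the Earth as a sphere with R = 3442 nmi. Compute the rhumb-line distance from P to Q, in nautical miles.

1841 nmi

Δψ = ln[tan(π/4+φ₂/2)/tan(π/4+φ₁/2)] = +0.6452;  Δφ = +0.5342 rad,  Δλ = +0.0330 rad
q = Δφ/Δψ = 0.8280
d = R·√(Δφ² + q²Δλ²) = 3442·0.53494 = 1841 nmi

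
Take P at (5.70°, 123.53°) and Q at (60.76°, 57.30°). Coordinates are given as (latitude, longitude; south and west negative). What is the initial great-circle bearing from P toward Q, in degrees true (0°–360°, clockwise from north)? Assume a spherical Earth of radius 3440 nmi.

N = sin Δλ·cos φ₂ = -0.4470;  D = cos φ₁ sin φ₂ − sin φ₁ cos φ₂ cos Δλ = +0.8487
initial course = atan2(N, D) = 332.22°

332.2°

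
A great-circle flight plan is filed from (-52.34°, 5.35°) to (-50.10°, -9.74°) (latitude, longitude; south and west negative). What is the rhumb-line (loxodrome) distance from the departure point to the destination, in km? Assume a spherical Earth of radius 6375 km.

1080 km

Rhumb course C = atan2(Δλ, Δψ) with Δψ = ln[tan(π/4+φ₂/2)/tan(π/4+φ₁/2)] = +0.0624, Δλ = -0.2634 → C = 283.34°
d = R·|Δφ| / |cos C| = 6375·0.03910 / 0.23067 = 1080 km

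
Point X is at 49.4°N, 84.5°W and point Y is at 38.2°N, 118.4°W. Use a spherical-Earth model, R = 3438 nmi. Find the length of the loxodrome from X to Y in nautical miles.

Rhumb course C = atan2(Δλ, Δψ) with Δψ = ln[tan(π/4+φ₂/2)/tan(π/4+φ₁/2)] = -0.2721, Δλ = -0.5917 → C = 245.31°
d = R·|Δφ| / |cos C| = 3438·0.19548 / 0.41778 = 1609 nmi

1609 nmi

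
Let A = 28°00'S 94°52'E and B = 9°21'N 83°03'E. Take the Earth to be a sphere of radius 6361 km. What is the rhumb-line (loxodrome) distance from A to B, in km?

Δψ = ln[tan(π/4+φ₂/2)/tan(π/4+φ₁/2)] = +0.6733;  Δφ = +0.6519 rad,  Δλ = -0.2062 rad
q = Δφ/Δψ = 0.9682
d = R·√(Δφ² + q²Δλ²) = 6361·0.68178 = 4337 km

4337 km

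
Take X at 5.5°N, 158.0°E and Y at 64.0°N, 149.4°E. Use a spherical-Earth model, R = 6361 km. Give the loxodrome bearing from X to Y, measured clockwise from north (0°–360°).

Meridional parts: M(φ₁)=+0.0961, M(φ₂)=+1.4659 → ΔM = +1.3698;  Δλ = -0.1501 rad
tan C = Δλ / ΔM = -0.1096 → C = 353.75°

353.7°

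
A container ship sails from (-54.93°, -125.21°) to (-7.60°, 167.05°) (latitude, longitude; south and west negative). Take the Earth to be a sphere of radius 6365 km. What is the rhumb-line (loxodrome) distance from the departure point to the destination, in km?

8053 km

Δψ = ln[tan(π/4+φ₂/2)/tan(π/4+φ₁/2)] = +1.0191;  Δφ = +0.8261 rad,  Δλ = -1.1823 rad
q = Δφ/Δψ = 0.8106
d = R·√(Δφ² + q²Δλ²) = 6365·1.26525 = 8053 km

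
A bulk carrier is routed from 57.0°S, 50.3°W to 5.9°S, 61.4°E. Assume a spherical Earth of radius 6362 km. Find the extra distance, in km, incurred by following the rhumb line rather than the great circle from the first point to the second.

719 km

Great circle: cos σ = sin φ₁ sin φ₂ + cos φ₁ cos φ₂ cos Δλ,  σ = 1.6851 rad → d_gc = 10720.9 km
Rhumb line: Δψ = +1.1135, q = Δφ/Δψ = 0.8009, d_rh = R√(Δφ²+q²Δλ²) = 11440.3 km
Excess = 11440.3 − 10720.9 = 719.4 ≈ 719 km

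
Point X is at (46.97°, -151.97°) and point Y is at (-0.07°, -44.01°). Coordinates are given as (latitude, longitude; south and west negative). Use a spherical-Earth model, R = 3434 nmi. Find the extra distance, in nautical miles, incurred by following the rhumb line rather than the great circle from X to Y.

Great circle: cos σ = sin φ₁ sin φ₂ + cos φ₁ cos φ₂ cos Δλ,  σ = 1.7837 rad → d_gc = 6125.3 nmi
Rhumb line: Δψ = -0.9321, q = Δφ/Δψ = 0.8808, d_rh = R√(Δφ²+q²Δλ²) = 6358.6 nmi
Excess = 6358.6 − 6125.3 = 233.3 ≈ 233 nmi

233 nmi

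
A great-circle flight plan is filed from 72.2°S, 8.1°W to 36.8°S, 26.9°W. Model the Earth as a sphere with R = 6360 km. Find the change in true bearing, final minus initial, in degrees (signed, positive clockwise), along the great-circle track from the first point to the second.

Initial bearing θ₁ = atan2(sin Δλ cos φ₂, cos φ₁ sin φ₂ − sin φ₁ cos φ₂ cos Δλ) = 334.40°
Final bearing θ₂ = (initial bearing from the destination back to the start) + 180° = 350.51°
Δθ = θ₂ − θ₁ = +16.1°

+16.1°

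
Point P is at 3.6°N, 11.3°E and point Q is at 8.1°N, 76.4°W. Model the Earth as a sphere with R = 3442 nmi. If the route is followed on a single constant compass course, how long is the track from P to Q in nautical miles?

Rhumb course C = atan2(Δλ, Δψ) with Δψ = ln[tan(π/4+φ₂/2)/tan(π/4+φ₁/2)] = +0.0790, Δλ = -1.5307 → C = 272.95°
d = R·|Δφ| / |cos C| = 3442·0.07854 / 0.05152 = 5247 nmi

5247 nmi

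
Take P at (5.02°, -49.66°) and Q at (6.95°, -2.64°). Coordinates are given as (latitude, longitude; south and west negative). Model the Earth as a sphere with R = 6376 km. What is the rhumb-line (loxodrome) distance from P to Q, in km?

Δψ = ln[tan(π/4+φ₂/2)/tan(π/4+φ₁/2)] = +0.0339;  Δφ = +0.0337 rad,  Δλ = +0.8207 rad
q = Δφ/Δψ = 0.9945
d = R·√(Δφ² + q²Δλ²) = 6376·0.81684 = 5208 km

5208 km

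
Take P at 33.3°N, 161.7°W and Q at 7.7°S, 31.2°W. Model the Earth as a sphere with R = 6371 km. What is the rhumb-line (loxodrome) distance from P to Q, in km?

14545 km

Δψ = ln[tan(π/4+φ₂/2)/tan(π/4+φ₁/2)] = -0.7518;  Δφ = -0.7156 rad,  Δλ = +2.2777 rad
q = Δφ/Δψ = 0.9519
d = R·√(Δφ² + q²Δλ²) = 6371·2.28304 = 14545 km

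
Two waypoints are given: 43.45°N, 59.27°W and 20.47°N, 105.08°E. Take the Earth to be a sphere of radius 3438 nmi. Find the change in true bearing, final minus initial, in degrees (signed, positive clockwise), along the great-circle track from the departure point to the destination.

+151.5°

Initial bearing θ₁ = atan2(sin Δλ cos φ₂, cos φ₁ sin φ₂ − sin φ₁ cos φ₂ cos Δλ) = 16.12°
Final bearing θ₂ = (initial bearing from the destination back to the start) + 180° = 167.57°
Δθ = θ₂ − θ₁ = +151.5°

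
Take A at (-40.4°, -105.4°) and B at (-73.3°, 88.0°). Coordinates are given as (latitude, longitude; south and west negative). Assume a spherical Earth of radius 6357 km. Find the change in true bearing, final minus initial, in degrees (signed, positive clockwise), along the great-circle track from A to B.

Initial bearing θ₁ = atan2(sin Δλ cos φ₂, cos φ₁ sin φ₂ − sin φ₁ cos φ₂ cos Δλ) = 184.18°
Final bearing θ₂ = (initial bearing from the destination back to the start) + 180° = 348.85°
Δθ = θ₂ − θ₁ = +164.7°

+164.7°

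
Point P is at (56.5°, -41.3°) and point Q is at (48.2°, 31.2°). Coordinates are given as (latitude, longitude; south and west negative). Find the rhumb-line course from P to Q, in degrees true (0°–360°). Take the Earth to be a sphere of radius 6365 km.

Δψ = ln[tan(π/4+φ₂/2)/tan(π/4+φ₁/2)] = -0.2381
Δλ = +1.2654 rad (taken the short way round)
course = atan2(Δλ, Δψ) = 100.66°

100.7°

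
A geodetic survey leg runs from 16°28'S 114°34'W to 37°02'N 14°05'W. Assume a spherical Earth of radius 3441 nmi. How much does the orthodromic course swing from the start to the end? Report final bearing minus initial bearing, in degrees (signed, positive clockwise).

+27.0°

At departure: θ₁ = atan2(sin Δλ cos φ₂, cos φ₁ sin φ₂ − sin φ₁ cos φ₂ cos Δλ) = 55.65°
At arrival: θ₂ = atan2(sin Δλ cos φ₁, −cos φ₂ sin φ₁ + sin φ₂ cos φ₁ cos Δλ) = 82.68°
Δθ = θ₂ − θ₁ = +27.0°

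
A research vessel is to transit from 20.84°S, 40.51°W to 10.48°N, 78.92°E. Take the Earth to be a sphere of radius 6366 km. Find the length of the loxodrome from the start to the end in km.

13503 km

Rhumb course C = atan2(Δλ, Δψ) with Δψ = ln[tan(π/4+φ₂/2)/tan(π/4+φ₁/2)] = +0.5560, Δλ = +2.0844 → C = 75.07°
d = R·|Δφ| / |cos C| = 6366·0.54664 / 0.25771 = 13503 km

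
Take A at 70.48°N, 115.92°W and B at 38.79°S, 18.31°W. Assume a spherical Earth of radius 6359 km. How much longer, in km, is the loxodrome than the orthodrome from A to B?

402 km

Great circle: cos σ = sin φ₁ sin φ₂ + cos φ₁ cos φ₂ cos Δλ,  σ = 2.2459 rad → d_gc = 14281.5 km
Rhumb line: Δψ = -2.4958, q = Δφ/Δψ = 0.7641, d_rh = R√(Δφ²+q²Δλ²) = 14683.4 km
Excess = 14683.4 − 14281.5 = 401.9 ≈ 402 km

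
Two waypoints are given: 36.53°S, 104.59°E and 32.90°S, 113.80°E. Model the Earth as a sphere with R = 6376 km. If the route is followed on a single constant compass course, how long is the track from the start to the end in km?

Rhumb course C = atan2(Δλ, Δψ) with Δψ = ln[tan(π/4+φ₂/2)/tan(π/4+φ₁/2)] = +0.0771, Δλ = +0.1607 → C = 64.38°
d = R·|Δφ| / |cos C| = 6376·0.06336 / 0.43247 = 934 km

934 km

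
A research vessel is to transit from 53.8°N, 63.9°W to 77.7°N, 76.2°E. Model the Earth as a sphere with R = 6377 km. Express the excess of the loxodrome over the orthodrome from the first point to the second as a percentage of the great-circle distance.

Great circle: σ = 0.8067 rad → d_gc = Rσ = 5144.1 km
Rhumb: Δφ = +0.4171, Δλ = +2.4452, Δψ = +1.1097, q = Δφ/Δψ = 0.3759 → d_rh = R√(Δφ²+q²Δλ²) = 6436.9 km
Excess = (6436.9 − 5144.1) / 5144.1 = 1292.8 / 5144.1 = 25.13% ≈ 25.1%

25.1%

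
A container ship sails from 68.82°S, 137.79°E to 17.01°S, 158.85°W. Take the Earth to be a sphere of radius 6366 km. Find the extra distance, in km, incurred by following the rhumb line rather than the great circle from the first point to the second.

200 km

Great circle: cos σ = sin φ₁ sin φ₂ + cos φ₁ cos φ₂ cos Δλ,  σ = 1.1289 rad → d_gc = 7186.3 km
Rhumb line: Δψ = +1.3755, q = Δφ/Δψ = 0.6574, d_rh = R√(Δφ²+q²Δλ²) = 7386.2 km
Excess = 7386.2 − 7186.3 = 199.9 ≈ 200 km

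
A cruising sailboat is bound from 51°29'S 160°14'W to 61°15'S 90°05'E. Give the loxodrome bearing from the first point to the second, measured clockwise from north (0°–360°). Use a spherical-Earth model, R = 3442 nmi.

260.8°

Meridional parts: M(φ₁)=-1.0516, M(φ₂)=-1.3614 → ΔM = -0.3098;  Δλ = -1.9143 rad
tan C = Δλ / ΔM = +6.1784 → C = 260.81°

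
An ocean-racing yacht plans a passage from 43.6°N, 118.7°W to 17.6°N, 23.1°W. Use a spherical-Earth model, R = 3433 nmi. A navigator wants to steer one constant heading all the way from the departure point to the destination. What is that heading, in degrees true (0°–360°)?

107.8°

Δψ = ln[tan(π/4+φ₂/2)/tan(π/4+φ₁/2)] = -0.5351
Δλ = +1.6685 rad (taken the short way round)
course = atan2(Δλ, Δψ) = 107.78°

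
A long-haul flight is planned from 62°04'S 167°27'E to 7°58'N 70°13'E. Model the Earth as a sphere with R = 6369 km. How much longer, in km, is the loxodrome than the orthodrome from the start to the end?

459 km

Great circle: cos σ = sin φ₁ sin φ₂ + cos φ₁ cos φ₂ cos Δλ,  σ = 1.7527 rad → d_gc = 11162.7 km
Rhumb line: Δψ = +1.5310, q = Δφ/Δψ = 0.7984, d_rh = R√(Δφ²+q²Δλ²) = 11622.0 km
Excess = 11622.0 − 11162.7 = 459.3 ≈ 459 km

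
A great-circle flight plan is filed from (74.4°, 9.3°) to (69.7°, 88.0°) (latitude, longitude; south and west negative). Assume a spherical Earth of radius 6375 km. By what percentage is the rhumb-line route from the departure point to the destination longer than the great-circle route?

7.6%

Great circle: σ = 0.3986 rad → d_gc = Rσ = 2540.8 km
Rhumb: Δφ = -0.0820, Δλ = +1.3736, Δψ = -0.2677, q = Δφ/Δψ = 0.3064 → d_rh = R√(Δφ²+q²Δλ²) = 2733.9 km
Excess = (2733.9 − 2540.8) / 2540.8 = 193.1 / 2540.8 = 7.60% ≈ 7.6%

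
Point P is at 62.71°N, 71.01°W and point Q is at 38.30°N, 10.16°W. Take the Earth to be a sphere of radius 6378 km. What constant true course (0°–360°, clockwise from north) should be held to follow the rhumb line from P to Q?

Δψ = ln[tan(π/4+φ₂/2)/tan(π/4+φ₁/2)] = -0.6910
Δλ = +1.0620 rad (taken the short way round)
course = atan2(Δλ, Δψ) = 123.05°

123.1°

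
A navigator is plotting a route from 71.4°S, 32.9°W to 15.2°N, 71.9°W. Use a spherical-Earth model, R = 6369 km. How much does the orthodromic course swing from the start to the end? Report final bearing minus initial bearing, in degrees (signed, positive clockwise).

+25.8°

At departure: θ₁ = atan2(sin Δλ cos φ₂, cos φ₁ sin φ₂ − sin φ₁ cos φ₂ cos Δλ) = 322.60°
At arrival: θ₂ = atan2(sin Δλ cos φ₁, −cos φ₂ sin φ₁ + sin φ₂ cos φ₁ cos Δλ) = 348.42°
Δθ = θ₂ − θ₁ = +25.8°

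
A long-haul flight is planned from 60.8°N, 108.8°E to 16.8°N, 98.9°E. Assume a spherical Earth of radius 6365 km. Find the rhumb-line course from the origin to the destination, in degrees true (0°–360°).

189.4°

Δψ = ln[tan(π/4+φ₂/2)/tan(π/4+φ₁/2)] = -1.0477
Δλ = -0.1728 rad (taken the short way round)
course = atan2(Δλ, Δψ) = 189.36°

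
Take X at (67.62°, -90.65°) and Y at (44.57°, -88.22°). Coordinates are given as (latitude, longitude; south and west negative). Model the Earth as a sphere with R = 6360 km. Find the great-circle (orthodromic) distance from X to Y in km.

Haversine: a = sin²(Δφ/2)+cos φ₁ cos φ₂ sin²(Δλ/2) = 0.04004;  σ = 2·atan2(√a,√(1−a))
σ = 23.086° → d = Rσ = 6360·0.40292 = 2563 km

2563 km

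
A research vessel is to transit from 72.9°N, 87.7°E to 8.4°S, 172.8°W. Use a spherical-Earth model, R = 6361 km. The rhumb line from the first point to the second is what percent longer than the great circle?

5.9%

Great circle: σ = 1.7596 rad → d_gc = Rσ = 11192.5 km
Rhumb: Δφ = -1.4190, Δλ = +1.7366, Δψ = -2.0420, q = Δφ/Δψ = 0.6949 → d_rh = R√(Δφ²+q²Δλ²) = 11848.7 km
Excess = (11848.7 − 11192.5) / 11192.5 = 656.2 / 11192.5 = 5.86% ≈ 5.9%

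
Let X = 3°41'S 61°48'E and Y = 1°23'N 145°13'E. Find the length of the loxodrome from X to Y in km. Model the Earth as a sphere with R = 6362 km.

9275 km

Rhumb course C = atan2(Δλ, Δψ) with Δψ = ln[tan(π/4+φ₂/2)/tan(π/4+φ₁/2)] = +0.0885, Δλ = +1.4559 → C = 86.52°
d = R·|Δφ| / |cos C| = 6362·0.08843 / 0.06066 = 9275 km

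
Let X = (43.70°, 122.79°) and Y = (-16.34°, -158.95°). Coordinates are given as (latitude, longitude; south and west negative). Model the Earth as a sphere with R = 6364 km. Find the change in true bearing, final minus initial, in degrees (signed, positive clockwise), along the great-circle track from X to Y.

At departure: θ₁ = atan2(sin Δλ cos φ₂, cos φ₁ sin φ₂ − sin φ₁ cos φ₂ cos Δλ) = 109.80°
At arrival: θ₂ = atan2(sin Δλ cos φ₁, −cos φ₂ sin φ₁ + sin φ₂ cos φ₁ cos Δλ) = 134.86°
Δθ = θ₂ − θ₁ = +25.1°

+25.1°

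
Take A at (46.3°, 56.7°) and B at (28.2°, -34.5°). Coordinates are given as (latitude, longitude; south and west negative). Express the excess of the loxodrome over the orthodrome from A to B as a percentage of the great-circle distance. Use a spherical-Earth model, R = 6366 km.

Great circle: σ = 1.2357 rad → d_gc = Rσ = 7866.3 km
Rhumb: Δφ = -0.3159, Δλ = -1.5917, Δψ = -0.4005, q = Δφ/Δψ = 0.7888 → d_rh = R√(Δφ²+q²Δλ²) = 8242.1 km
Excess = (8242.1 − 7866.3) / 7866.3 = 375.8 / 7866.3 = 4.78% ≈ 4.8%

4.8%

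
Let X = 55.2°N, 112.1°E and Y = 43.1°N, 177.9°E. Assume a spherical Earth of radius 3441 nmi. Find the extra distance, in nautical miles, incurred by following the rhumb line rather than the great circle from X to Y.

88 nmi

Great circle: cos σ = sin φ₁ sin φ₂ + cos φ₁ cos φ₂ cos Δλ,  σ = 0.7497 rad → d_gc = 2579.7 nmi
Rhumb line: Δψ = -0.3251, q = Δφ/Δψ = 0.6496, d_rh = R√(Δφ²+q²Δλ²) = 2667.9 nmi
Excess = 2667.9 − 2579.7 = 88.2 ≈ 88 nmi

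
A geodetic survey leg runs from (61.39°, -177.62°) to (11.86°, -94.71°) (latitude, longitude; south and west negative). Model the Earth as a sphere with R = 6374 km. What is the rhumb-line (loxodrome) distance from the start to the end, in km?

Rhumb course C = atan2(Δλ, Δψ) with Δψ = ln[tan(π/4+φ₂/2)/tan(π/4+φ₁/2)] = -1.1580, Δλ = +1.4471 → C = 128.67°
d = R·|Δφ| / |cos C| = 6374·0.86446 / 0.62483 = 8819 km

8819 km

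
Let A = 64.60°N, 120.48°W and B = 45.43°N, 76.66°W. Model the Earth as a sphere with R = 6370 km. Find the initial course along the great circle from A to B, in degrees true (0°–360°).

θ = atan2( sin Δλ·cos φ₂ ,  cos φ₁ sin φ₂ − sin φ₁ cos φ₂ cos Δλ )
  = atan2(+0.4859, -0.1518) = 107.35°

107.4°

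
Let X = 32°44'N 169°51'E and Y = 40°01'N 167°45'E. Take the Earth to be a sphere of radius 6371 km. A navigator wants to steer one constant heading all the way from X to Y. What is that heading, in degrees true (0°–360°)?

Meridional parts: M(φ₁)=+0.6052, M(φ₂)=+0.7633 → ΔM = +0.1581;  Δλ = -0.0367 rad
tan C = Δλ / ΔM = -0.2318 → C = 346.95°

346.9°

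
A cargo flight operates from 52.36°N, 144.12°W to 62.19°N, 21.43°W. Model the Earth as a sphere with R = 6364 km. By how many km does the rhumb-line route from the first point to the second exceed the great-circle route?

Great circle: cos σ = sin φ₁ sin φ₂ + cos φ₁ cos φ₂ cos Δλ,  σ = 0.9926 rad → d_gc = 6316.8 km
Rhumb line: Δψ = +0.3197, q = Δφ/Δψ = 0.5367, d_rh = R√(Δφ²+q²Δλ²) = 7395.1 km
Excess = 7395.1 − 6316.8 = 1078.3 ≈ 1078 km

1078 km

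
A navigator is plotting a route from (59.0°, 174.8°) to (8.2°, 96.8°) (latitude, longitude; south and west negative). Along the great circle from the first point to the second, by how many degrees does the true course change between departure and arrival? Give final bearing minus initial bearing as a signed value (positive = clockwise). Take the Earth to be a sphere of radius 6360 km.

-52.8°

Initial bearing θ₁ = atan2(sin Δλ cos φ₂, cos φ₁ sin φ₂ − sin φ₁ cos φ₂ cos Δλ) = 263.93°
Final bearing θ₂ = (initial bearing from the destination back to the start) + 180° = 211.16°
Δθ = θ₂ − θ₁ = -52.8°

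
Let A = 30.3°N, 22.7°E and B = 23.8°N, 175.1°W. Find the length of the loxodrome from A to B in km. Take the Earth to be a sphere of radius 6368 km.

Δψ = ln[tan(π/4+φ₂/2)/tan(π/4+φ₁/2)] = -0.1275;  Δφ = -0.1134 rad,  Δλ = +2.8309 rad
q = Δφ/Δψ = 0.8899
d = R·√(Δφ² + q²Δλ²) = 6368·2.52174 = 16058 km

16058 km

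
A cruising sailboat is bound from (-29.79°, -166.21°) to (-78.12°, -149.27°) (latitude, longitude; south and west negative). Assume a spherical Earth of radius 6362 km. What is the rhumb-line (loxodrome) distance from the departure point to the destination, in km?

Δψ = ln[tan(π/4+φ₂/2)/tan(π/4+φ₁/2)] = -1.7178;  Δφ = -0.8435 rad,  Δλ = +0.2957 rad
q = Δφ/Δψ = 0.4910
d = R·√(Δφ² + q²Δλ²) = 6362·0.85592 = 5445 km

5445 km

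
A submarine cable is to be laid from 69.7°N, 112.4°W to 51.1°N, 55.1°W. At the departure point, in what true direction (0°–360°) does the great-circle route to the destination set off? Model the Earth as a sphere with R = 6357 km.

95.2°

N = sin Δλ·cos φ₂ = +0.5284;  D = cos φ₁ sin φ₂ − sin φ₁ cos φ₂ cos Δλ = -0.0482
initial course = atan2(N, D) = 95.21°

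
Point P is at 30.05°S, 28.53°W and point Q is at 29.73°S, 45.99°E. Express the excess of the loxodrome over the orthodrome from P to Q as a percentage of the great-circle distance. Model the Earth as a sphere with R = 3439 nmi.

Great circle: σ = 1.1052 rad → d_gc = Rσ = 3800.8 nmi
Rhumb: Δφ = +0.0056, Δλ = +1.3006, Δψ = +0.0064, q = Δφ/Δψ = 0.8670 → d_rh = R√(Δφ²+q²Δλ²) = 3877.9 nmi
Excess = (3877.9 − 3800.8) / 3800.8 = 77.1 / 3800.8 = 2.03% ≈ 2.0%

2.0%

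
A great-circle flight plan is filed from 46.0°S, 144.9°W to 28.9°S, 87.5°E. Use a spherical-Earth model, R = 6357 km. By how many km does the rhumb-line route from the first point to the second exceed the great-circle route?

1174 km

Great circle: cos σ = sin φ₁ sin φ₂ + cos φ₁ cos φ₂ cos Δλ,  σ = 1.5942 rad → d_gc = 10134.4 km
Rhumb line: Δψ = +0.3790, q = Δφ/Δψ = 0.7874, d_rh = R√(Δφ²+q²Δλ²) = 11308.2 km
Excess = 11308.2 − 10134.4 = 1173.8 ≈ 1174 km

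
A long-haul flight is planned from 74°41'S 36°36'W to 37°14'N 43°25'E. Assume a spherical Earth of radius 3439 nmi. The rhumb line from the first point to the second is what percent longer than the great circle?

Great circle: σ = 2.1497 rad → d_gc = Rσ = 7392.8 nmi
Rhumb: Δφ = +1.9533, Δλ = +1.3966, Δψ = +2.7075, q = Δφ/Δψ = 0.7214 → d_rh = R√(Δφ²+q²Δλ²) = 7558.4 nmi
Excess = (7558.4 − 7392.8) / 7392.8 = 165.6 / 7392.8 = 2.24% ≈ 2.2%

2.2%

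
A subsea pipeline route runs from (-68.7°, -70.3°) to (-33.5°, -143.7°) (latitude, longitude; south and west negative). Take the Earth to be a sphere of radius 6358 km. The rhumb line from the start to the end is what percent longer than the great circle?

Great circle: σ = 0.9263 rad → d_gc = Rσ = 5889.6 km
Rhumb: Δφ = +0.6144, Δλ = -1.2811, Δψ = +1.0499, q = Δφ/Δψ = 0.5852 → d_rh = R√(Δφ²+q²Δλ²) = 6162.3 km
Excess = (6162.3 − 5889.6) / 5889.6 = 272.7 / 5889.6 = 4.63% ≈ 4.6%

4.6%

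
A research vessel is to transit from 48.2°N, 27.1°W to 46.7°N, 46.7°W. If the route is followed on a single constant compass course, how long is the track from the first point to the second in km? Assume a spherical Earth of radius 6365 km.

Δψ = ln[tan(π/4+φ₂/2)/tan(π/4+φ₁/2)] = -0.0387;  Δφ = -0.0262 rad,  Δλ = -0.3421 rad
q = Δφ/Δψ = 0.6762
d = R·√(Δφ² + q²Δλ²) = 6365·0.23278 = 1482 km

1482 km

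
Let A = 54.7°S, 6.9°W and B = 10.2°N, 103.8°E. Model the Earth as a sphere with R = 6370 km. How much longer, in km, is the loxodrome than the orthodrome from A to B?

510 km

Great circle: cos σ = sin φ₁ sin φ₂ + cos φ₁ cos φ₂ cos Δλ,  σ = 1.9236 rad → d_gc = 12253.5 km
Rhumb line: Δψ = +1.3241, q = Δφ/Δψ = 0.8555, d_rh = R√(Δφ²+q²Δλ²) = 12763.6 km
Excess = 12763.6 − 12253.5 = 510.1 ≈ 510 km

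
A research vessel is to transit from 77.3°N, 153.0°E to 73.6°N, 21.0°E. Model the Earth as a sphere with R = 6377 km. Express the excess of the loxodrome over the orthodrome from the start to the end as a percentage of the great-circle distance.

Great circle: σ = 0.4639 rad → d_gc = Rσ = 2958.4 km
Rhumb: Δφ = -0.0646, Δλ = -2.3038, Δψ = -0.2584, q = Δφ/Δψ = 0.2499 → d_rh = R√(Δφ²+q²Δλ²) = 3694.1 km
Excess = (3694.1 − 2958.4) / 2958.4 = 735.7 / 2958.4 = 24.87% ≈ 24.9%

24.9%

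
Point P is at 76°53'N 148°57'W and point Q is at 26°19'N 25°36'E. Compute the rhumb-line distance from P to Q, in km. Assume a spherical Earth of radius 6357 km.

Rhumb course C = atan2(Δλ, Δψ) with Δψ = ln[tan(π/4+φ₂/2)/tan(π/4+φ₁/2)] = -1.6867, Δλ = +3.0465 → C = 118.97°
d = R·|Δφ| / |cos C| = 6357·0.88255 / 0.48438 = 11583 km

11583 km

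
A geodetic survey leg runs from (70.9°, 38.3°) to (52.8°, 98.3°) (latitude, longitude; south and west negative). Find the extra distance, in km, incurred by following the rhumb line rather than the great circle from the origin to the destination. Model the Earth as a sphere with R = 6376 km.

131 km

Great circle: cos σ = sin φ₁ sin φ₂ + cos φ₁ cos φ₂ cos Δλ,  σ = 0.5518 rad → d_gc = 3518.09 km
Rhumb line: Δψ = -0.6933, q = Δφ/Δψ = 0.4556, d_rh = R√(Δφ²+q²Δλ²) = 3648.64 km
Excess = 3648.64 − 3518.09 = 130.55 ≈ 131 km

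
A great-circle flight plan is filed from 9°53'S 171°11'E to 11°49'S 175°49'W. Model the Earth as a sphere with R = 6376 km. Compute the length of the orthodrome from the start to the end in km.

Haversine: a = sin²(Δφ/2)+cos φ₁ cos φ₂ sin²(Δλ/2) = 0.01264;  σ = 2·atan2(√a,√(1−a))
σ = 12.912° → d = Rσ = 6376·0.22535 = 1437 km

1437 km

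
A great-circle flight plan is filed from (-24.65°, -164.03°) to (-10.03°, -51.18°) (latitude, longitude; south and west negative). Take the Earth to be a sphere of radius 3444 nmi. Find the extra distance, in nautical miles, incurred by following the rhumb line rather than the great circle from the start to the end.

Great circle: cos σ = sin φ₁ sin φ₂ + cos φ₁ cos φ₂ cos Δλ,  σ = 1.8493 rad → d_gc = 6368.9 nmi
Rhumb line: Δψ = +0.2682, q = Δφ/Δψ = 0.9515, d_rh = R√(Δφ²+q²Δλ²) = 6513.6 nmi
Excess = 6513.6 − 6368.9 = 144.7 ≈ 145 nmi

145 nmi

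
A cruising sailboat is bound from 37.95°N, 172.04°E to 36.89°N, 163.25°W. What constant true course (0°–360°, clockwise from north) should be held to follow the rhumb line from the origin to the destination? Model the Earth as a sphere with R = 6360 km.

Meridional parts: M(φ₁)=+0.7169, M(φ₂)=+0.6936 → ΔM = -0.0233;  Δλ = +0.4313 rad
tan C = Δλ / ΔM = -18.5133 → C = 93.09°

93.1°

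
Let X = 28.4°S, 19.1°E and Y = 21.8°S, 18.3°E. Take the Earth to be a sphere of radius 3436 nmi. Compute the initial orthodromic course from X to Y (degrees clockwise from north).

θ = atan2( sin Δλ·cos φ₂ ,  cos φ₁ sin φ₂ − sin φ₁ cos φ₂ cos Δλ )
  = atan2(-0.0130, +0.1149) = 353.56°

353.6°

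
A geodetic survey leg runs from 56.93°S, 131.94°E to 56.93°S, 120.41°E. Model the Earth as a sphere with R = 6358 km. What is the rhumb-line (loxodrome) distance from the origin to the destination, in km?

698 km

Δψ = ln[tan(π/4+φ₂/2)/tan(π/4+φ₁/2)] = +0.0000;  Δφ = +0.0000 rad,  Δλ = -0.2012 rad
Δψ ≈ 0 so q = cos φ₁ = 0.5457
d = R·√(Δφ² + q²Δλ²) = 6358·0.10981 = 698 km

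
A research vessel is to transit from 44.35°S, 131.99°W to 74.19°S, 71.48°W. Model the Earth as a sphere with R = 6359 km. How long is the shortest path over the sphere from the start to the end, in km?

4415 km

cos σ = sin φ₁ sin φ₂ + cos φ₁ cos φ₂ cos Δλ
      = sin(-44.35°)sin(-74.19°) + cos(-44.35°)cos(-74.19°)cos(60.51°) = 0.7685
σ = 39.781° → d = Rσ = 6359·0.69430 = 4415 km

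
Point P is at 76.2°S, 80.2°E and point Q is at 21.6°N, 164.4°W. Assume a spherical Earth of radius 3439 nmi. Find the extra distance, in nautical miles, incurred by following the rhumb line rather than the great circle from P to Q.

523 nmi

Great circle: cos σ = sin φ₁ sin φ₂ + cos φ₁ cos φ₂ cos Δλ,  σ = 2.0405 rad → d_gc = 7017.3 nmi
Rhumb line: Δψ = +2.4981, q = Δφ/Δψ = 0.6833, d_rh = R√(Δφ²+q²Δλ²) = 7540.4 nmi
Excess = 7540.4 − 7017.3 = 523.1 ≈ 523 nmi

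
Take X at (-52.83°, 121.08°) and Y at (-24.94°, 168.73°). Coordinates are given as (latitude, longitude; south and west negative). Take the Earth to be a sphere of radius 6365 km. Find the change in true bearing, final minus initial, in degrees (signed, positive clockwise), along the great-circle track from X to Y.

At departure: θ₁ = atan2(sin Δλ cos φ₂, cos φ₁ sin φ₂ − sin φ₁ cos φ₂ cos Δλ) = 70.91°
At arrival: θ₂ = atan2(sin Δλ cos φ₁, −cos φ₂ sin φ₁ + sin φ₂ cos φ₁ cos Δλ) = 39.02°
Δθ = θ₂ − θ₁ = -31.9°

-31.9°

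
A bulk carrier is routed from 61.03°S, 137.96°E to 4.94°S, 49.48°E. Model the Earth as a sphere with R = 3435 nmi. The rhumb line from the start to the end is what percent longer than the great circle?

Great circle: σ = 1.4825 rad → d_gc = Rσ = 5092.5 nmi
Rhumb: Δφ = +0.9790, Δλ = -1.5443, Δψ = +1.2672, q = Δφ/Δψ = 0.7726 → d_rh = R√(Δφ²+q²Δλ²) = 5301.1 nmi
Excess = (5301.1 − 5092.5) / 5092.5 = 208.6 / 5092.5 = 4.10% ≈ 4.1%

4.1%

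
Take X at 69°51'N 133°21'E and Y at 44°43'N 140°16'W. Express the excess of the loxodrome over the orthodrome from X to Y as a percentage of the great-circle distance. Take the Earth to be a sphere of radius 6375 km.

Great circle: σ = 0.8285 rad → d_gc = Rσ = 5281.7 km
Rhumb: Δφ = -0.4387, Δλ = +1.5077, Δψ = -0.8534, q = Δφ/Δψ = 0.5140 → d_rh = R√(Δφ²+q²Δλ²) = 5677.0 km
Excess = (5677.0 − 5281.7) / 5281.7 = 395.3 / 5281.7 = 7.48% ≈ 7.5%

7.5%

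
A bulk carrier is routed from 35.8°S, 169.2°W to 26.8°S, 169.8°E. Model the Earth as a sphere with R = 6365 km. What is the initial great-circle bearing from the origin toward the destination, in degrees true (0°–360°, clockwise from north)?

N = sin Δλ·cos φ₂ = -0.3199;  D = cos φ₁ sin φ₂ − sin φ₁ cos φ₂ cos Δλ = +0.1218
initial course = atan2(N, D) = 290.84°

290.8°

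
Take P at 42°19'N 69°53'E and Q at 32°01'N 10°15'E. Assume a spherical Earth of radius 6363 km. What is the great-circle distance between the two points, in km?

5290 km

cos σ = sin φ₁ sin φ₂ + cos φ₁ cos φ₂ cos Δλ
      = sin(42.32°)sin(32.02°) + cos(42.32°)cos(32.02°)cos(-59.63°) = 0.6739
σ = 47.633° → d = Rσ = 6363·0.83136 = 5290 km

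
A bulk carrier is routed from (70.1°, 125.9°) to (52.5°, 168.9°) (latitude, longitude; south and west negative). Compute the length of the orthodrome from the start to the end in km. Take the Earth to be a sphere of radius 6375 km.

Haversine: a = sin²(Δφ/2)+cos φ₁ cos φ₂ sin²(Δλ/2) = 0.05124;  σ = 2·atan2(√a,√(1−a))
σ = 26.165° → d = Rσ = 6375·0.45667 = 2911 km

2911 km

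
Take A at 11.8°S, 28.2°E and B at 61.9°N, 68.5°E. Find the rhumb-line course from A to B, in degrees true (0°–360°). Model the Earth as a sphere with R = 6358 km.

23.8°

Δψ = ln[tan(π/4+φ₂/2)/tan(π/4+φ₁/2)] = +1.5927
Δλ = +0.7034 rad (taken the short way round)
course = atan2(Δλ, Δψ) = 23.83°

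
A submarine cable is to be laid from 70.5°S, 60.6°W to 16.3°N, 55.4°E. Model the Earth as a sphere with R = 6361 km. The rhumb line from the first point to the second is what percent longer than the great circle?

7.1%

Great circle: σ = 1.9878 rad → d_gc = Rσ = 12644.4 km
Rhumb: Δφ = +1.5149, Δλ = +2.0246, Δψ = +2.0496, q = Δφ/Δψ = 0.7391 → d_rh = R√(Δφ²+q²Δλ²) = 13545.1 km
Excess = (13545.1 − 12644.4) / 12644.4 = 900.7 / 12644.4 = 7.12% ≈ 7.1%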